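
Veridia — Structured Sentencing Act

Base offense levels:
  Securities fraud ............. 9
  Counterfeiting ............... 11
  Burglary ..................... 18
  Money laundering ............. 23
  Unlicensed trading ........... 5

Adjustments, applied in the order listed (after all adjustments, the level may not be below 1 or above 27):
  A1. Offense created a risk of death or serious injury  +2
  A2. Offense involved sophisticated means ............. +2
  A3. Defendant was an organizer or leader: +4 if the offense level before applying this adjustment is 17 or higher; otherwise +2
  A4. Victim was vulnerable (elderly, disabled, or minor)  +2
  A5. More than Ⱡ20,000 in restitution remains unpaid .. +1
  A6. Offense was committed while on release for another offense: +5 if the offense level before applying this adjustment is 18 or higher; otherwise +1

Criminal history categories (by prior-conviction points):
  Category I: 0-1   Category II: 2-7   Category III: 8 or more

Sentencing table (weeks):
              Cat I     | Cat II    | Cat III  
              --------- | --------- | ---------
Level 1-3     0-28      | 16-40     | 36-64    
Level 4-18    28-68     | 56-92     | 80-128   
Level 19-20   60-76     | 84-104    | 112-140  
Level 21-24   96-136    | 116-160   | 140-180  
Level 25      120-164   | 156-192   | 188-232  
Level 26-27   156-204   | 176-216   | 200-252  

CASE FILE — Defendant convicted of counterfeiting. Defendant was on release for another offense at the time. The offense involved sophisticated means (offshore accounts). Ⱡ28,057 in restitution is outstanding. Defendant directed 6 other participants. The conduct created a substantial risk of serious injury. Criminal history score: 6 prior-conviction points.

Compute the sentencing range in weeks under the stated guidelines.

Base offense level for counterfeiting: 11.
A1 applies: 11 + 2 = 13.
A2 applies: 13 + 2 = 15.
A3 applies (level before this adjustment is 15 < 17, so +2): 15 + 2 = 17.
A4 does not apply.
A5 applies: 17 + 1 = 18.
A6 applies (level before this adjustment is 18 ≥ 18, so +5): 18 + 5 = 23.
Final offense level: 23.
Criminal history: 6 prior points → Category II (2-7).
Level 23 falls in the 21-24 band.
Grid: Level 21-24 × Category II = 116-160 weeks.

116-160 weeks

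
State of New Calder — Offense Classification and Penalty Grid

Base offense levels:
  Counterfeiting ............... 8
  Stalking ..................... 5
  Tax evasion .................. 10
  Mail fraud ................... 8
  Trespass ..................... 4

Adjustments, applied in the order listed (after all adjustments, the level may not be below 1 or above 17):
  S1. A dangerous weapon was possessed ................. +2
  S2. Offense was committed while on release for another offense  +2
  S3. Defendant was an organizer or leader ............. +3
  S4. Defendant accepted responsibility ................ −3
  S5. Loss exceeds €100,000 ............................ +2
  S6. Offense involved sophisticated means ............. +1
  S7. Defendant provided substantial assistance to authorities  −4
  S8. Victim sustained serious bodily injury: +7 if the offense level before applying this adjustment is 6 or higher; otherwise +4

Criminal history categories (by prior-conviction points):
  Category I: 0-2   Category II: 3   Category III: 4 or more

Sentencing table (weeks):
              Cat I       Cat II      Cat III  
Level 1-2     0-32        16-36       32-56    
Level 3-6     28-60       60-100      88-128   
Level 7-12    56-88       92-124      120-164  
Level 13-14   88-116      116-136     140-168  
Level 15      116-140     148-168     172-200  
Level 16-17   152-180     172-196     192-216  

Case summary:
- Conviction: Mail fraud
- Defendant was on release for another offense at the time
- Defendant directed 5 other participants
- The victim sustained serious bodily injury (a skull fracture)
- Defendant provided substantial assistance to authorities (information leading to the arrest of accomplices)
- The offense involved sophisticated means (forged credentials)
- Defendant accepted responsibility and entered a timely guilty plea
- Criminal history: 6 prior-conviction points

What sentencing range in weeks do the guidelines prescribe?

140-168 weeks

Base offense level for mail fraud: 8.
S1 does not apply.
S2 applies: 8 + 2 = 10.
S3 applies: 10 + 3 = 13.
S4 applies: 13 − 3 = 10.
S6 applies: 10 + 1 = 11.
S7 applies: 11 − 4 = 7.
S8 applies (level before this adjustment is 7 ≥ 6, so +7): 7 + 7 = 14.
Final offense level: 14.
Criminal history: 6 prior points → Category III (4+).
Level 14 falls in the 13-14 band.
Grid: Level 13-14 × Category III = 140-168 weeks.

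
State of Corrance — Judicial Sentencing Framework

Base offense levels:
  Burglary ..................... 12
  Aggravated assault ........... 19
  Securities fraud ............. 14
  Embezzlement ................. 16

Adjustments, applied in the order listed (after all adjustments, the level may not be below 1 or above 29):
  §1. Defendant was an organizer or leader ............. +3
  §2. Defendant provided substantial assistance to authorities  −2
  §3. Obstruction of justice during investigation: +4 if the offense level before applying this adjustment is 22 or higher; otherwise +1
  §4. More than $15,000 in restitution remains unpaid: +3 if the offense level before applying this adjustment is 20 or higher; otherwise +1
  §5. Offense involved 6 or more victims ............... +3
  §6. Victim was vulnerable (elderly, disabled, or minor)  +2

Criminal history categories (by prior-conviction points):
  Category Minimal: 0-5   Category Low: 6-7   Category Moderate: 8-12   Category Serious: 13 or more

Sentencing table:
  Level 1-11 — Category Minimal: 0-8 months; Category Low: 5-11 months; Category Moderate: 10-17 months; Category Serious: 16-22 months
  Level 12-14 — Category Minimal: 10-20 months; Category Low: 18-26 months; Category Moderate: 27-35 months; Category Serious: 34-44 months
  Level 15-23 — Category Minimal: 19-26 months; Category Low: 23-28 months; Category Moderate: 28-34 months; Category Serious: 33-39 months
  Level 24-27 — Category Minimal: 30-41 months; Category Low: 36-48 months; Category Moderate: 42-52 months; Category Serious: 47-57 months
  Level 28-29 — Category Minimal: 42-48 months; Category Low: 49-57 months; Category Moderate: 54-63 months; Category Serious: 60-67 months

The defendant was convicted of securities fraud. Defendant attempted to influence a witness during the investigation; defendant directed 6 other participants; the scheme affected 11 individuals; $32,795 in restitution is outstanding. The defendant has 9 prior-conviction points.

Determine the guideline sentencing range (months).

28-34 months

Base offense level for securities fraud: 14.
§1 applies: 14 + 3 = 17.
§3 applies (level before this adjustment is 17 < 22, so +1): 17 + 1 = 18.
§4 applies (level before this adjustment is 18 < 20, so +1): 18 + 1 = 19.
§5 applies: 19 + 3 = 22.
§6 does not apply.
Final offense level: 22.
Criminal history: 9 prior points → Category Moderate (8-12).
Level 22 falls in the 15-23 band.
Grid: Level 15-23 × Category Moderate = 28-34 months.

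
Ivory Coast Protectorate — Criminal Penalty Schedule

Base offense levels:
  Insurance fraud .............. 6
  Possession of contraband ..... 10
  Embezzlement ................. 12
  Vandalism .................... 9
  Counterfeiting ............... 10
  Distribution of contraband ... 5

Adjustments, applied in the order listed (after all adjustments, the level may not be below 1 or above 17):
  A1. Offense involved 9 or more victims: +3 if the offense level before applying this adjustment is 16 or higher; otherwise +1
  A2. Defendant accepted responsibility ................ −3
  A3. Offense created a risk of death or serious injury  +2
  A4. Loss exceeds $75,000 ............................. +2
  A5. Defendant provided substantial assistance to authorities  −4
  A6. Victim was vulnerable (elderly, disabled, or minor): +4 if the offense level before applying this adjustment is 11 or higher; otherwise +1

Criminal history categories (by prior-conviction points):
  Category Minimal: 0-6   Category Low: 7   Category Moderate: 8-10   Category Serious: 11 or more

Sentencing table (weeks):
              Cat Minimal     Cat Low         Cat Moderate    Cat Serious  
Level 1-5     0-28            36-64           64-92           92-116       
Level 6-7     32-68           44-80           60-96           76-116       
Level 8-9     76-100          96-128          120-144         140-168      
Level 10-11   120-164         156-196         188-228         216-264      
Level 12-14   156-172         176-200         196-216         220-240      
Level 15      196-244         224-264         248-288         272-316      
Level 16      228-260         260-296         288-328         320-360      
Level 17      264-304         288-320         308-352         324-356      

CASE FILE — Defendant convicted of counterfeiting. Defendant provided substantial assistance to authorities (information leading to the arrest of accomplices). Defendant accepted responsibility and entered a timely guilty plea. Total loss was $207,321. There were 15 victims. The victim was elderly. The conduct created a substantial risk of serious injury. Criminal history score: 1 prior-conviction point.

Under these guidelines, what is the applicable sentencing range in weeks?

Base offense level for counterfeiting: 10.
A1 applies (level before this adjustment is 10 < 16, so +1): 10 + 1 = 11.
A2 applies: 11 − 3 = 8.
A3 applies: 8 + 2 = 10.
A4 applies: 10 + 2 = 12.
A5 applies: 12 − 4 = 8.
A6 applies (level before this adjustment is 8 < 11, so +1): 8 + 1 = 9.
Final offense level: 9.
Criminal history: 1 prior point → Category Minimal (0-6).
Level 9 falls in the 8-9 band.
Grid: Level 8-9 × Category Minimal = 76-100 weeks.

76-100 weeks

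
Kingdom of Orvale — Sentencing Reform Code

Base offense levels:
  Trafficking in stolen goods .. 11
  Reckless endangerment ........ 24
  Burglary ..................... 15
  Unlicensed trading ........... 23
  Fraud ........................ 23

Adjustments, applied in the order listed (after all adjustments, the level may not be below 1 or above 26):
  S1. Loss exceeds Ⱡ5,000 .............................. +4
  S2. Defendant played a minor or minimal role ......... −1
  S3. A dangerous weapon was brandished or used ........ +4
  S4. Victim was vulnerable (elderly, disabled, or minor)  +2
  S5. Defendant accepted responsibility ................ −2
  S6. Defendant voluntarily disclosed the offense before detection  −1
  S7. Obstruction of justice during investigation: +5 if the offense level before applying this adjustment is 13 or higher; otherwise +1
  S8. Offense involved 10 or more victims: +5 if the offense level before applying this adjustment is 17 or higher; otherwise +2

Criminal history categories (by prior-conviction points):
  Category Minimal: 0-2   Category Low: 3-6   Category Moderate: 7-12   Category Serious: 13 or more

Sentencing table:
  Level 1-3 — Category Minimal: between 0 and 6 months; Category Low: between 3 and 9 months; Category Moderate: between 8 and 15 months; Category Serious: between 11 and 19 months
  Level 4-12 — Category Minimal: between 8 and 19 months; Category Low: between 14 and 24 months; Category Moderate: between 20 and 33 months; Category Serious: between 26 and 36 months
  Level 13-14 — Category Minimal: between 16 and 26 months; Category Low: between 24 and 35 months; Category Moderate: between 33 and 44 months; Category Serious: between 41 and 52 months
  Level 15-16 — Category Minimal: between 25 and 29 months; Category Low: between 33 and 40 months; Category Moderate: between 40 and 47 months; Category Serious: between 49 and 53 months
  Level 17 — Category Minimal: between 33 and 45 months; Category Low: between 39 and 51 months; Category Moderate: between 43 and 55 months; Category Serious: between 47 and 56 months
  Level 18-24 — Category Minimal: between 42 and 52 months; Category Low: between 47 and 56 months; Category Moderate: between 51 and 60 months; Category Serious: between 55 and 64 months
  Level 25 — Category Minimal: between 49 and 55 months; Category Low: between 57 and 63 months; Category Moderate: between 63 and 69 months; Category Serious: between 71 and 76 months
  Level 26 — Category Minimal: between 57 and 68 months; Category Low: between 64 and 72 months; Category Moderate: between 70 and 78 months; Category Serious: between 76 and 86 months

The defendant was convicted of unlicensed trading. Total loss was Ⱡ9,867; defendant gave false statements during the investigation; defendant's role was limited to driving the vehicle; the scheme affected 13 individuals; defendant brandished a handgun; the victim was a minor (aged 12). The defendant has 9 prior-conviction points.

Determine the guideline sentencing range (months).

Base offense level for unlicensed trading: 23.
S1 applies: 23 + 4 = 27.
S2 applies: 27 − 1 = 26.
S3 applies: 26 + 4 = 30.
S4 applies: 30 + 2 = 32.
S7 applies (level before this adjustment is 32 ≥ 13, so +5): 32 + 5 = 37.
S8 applies (level before this adjustment is 37 ≥ 17, so +5): 37 + 5 = 42.
Level 42 exceeds the maximum of 26; capped at 26.
Final offense level: 26.
Criminal history: 9 prior points → Category Moderate (7-12).
Level 26 falls in the 26 band.
Grid: Level 26 × Category Moderate = 70-78 months.

70-78 months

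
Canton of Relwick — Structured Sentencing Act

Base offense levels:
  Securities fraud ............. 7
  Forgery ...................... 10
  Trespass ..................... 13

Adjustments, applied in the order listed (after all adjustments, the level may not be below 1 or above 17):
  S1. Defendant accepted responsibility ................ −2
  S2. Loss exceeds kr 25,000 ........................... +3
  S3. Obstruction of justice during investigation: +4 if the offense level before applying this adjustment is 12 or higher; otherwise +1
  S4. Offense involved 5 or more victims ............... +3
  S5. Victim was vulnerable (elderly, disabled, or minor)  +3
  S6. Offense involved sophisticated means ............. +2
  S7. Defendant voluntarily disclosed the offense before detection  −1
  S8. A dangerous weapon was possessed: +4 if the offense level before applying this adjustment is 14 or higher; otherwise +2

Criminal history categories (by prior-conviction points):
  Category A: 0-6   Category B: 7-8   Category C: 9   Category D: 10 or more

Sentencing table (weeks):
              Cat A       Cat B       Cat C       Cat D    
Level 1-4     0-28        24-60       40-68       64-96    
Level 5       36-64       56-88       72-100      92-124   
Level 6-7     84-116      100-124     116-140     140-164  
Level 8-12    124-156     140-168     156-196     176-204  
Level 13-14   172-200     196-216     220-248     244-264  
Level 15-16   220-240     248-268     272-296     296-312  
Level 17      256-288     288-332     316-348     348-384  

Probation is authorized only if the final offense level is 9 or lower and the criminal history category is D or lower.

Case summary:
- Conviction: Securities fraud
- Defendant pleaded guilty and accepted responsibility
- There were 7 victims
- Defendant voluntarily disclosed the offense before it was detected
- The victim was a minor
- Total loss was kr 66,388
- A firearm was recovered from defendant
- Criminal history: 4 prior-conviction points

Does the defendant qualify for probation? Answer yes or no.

No

Base offense level for securities fraud: 7.
S1 applies: 7 − 2 = 5.
S2 applies: 5 + 3 = 8.
S3 does not apply.
S4 applies: 8 + 3 = 11.
S5 applies: 11 + 3 = 14.
S7 applies: 14 − 1 = 13.
S8 applies (level before this adjustment is 13 < 14, so +2): 13 + 2 = 15.
Final offense level: 15.
Criminal history: 4 prior points → Category A (0-6).
Level 15 falls in the 15-16 band.
Grid: Level 15-16 × Category A = 220-240 weeks.
Probation check: level 15 > 9 and category A ≤ D → not eligible.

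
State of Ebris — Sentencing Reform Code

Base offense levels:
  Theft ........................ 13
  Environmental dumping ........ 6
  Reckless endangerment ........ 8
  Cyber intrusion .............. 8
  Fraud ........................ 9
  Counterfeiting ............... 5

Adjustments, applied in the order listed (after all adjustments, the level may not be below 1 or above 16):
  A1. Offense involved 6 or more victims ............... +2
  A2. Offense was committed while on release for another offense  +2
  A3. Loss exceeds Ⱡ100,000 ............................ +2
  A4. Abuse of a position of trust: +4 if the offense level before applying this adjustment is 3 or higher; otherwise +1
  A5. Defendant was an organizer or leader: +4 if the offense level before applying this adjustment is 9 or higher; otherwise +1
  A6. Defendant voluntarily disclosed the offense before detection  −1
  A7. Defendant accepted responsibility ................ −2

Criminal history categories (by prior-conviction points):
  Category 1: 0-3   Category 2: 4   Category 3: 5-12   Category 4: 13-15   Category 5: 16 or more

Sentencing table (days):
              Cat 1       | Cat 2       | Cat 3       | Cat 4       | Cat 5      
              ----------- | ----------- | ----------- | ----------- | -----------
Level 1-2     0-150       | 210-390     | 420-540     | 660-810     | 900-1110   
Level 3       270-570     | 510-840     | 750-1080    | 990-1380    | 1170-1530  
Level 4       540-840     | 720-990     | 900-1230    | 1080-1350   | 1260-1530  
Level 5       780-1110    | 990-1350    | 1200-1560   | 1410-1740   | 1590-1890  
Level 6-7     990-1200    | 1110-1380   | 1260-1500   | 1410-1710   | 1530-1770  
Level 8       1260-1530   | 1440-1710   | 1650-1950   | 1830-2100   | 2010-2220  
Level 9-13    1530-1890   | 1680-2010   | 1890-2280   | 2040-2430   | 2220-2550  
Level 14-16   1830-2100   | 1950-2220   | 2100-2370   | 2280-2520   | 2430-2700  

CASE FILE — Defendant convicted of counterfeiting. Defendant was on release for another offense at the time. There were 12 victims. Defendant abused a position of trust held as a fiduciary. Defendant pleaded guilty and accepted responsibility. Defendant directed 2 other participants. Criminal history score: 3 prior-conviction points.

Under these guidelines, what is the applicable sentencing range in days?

1830-2100 days

Base offense level for counterfeiting: 5.
A1 applies: 5 + 2 = 7.
A2 applies: 7 + 2 = 9.
A4 applies (level before this adjustment is 9 ≥ 3, so +4): 9 + 4 = 13.
A5 applies (level before this adjustment is 13 ≥ 9, so +4): 13 + 4 = 17.
A6 does not apply.
A7 applies: 17 − 2 = 15.
Final offense level: 15.
Criminal history: 3 prior points → Category 1 (0-3).
Level 15 falls in the 14-16 band.
Grid: Level 14-16 × Category 1 = 1830-2100 days.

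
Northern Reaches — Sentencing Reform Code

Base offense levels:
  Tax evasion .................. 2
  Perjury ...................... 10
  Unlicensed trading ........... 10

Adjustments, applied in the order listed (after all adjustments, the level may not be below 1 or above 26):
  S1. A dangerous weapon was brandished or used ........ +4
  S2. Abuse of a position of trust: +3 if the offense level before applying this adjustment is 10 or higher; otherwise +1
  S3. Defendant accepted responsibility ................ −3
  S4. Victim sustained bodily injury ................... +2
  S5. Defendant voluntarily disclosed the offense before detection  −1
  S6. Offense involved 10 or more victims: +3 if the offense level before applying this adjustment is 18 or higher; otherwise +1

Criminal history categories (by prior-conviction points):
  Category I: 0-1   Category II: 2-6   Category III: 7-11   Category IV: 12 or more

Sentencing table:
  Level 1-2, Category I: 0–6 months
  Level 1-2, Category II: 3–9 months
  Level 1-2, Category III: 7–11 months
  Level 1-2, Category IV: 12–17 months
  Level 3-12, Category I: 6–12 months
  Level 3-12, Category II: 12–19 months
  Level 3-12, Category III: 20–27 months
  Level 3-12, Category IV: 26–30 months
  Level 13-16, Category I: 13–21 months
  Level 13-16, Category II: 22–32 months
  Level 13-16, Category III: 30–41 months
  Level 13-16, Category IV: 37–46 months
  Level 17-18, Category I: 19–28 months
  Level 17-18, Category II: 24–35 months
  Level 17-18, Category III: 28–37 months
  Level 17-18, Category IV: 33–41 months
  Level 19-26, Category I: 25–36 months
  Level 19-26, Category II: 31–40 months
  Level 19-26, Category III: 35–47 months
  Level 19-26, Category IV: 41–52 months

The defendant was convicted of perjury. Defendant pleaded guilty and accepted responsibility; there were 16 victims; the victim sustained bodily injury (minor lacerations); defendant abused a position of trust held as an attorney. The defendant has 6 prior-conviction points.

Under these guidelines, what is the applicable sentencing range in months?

Base offense level for perjury: 10.
S1 does not apply.
S2 applies (level before this adjustment is 10 ≥ 10, so +3): 10 + 3 = 13.
S3 applies: 13 − 3 = 10.
S4 applies: 10 + 2 = 12.
S6 applies (level before this adjustment is 12 < 18, so +1): 12 + 1 = 13.
Final offense level: 13.
Criminal history: 6 prior points → Category II (2-6).
Level 13 falls in the 13-16 band.
Grid: Level 13-16 × Category II = 22-32 months.

22-32 months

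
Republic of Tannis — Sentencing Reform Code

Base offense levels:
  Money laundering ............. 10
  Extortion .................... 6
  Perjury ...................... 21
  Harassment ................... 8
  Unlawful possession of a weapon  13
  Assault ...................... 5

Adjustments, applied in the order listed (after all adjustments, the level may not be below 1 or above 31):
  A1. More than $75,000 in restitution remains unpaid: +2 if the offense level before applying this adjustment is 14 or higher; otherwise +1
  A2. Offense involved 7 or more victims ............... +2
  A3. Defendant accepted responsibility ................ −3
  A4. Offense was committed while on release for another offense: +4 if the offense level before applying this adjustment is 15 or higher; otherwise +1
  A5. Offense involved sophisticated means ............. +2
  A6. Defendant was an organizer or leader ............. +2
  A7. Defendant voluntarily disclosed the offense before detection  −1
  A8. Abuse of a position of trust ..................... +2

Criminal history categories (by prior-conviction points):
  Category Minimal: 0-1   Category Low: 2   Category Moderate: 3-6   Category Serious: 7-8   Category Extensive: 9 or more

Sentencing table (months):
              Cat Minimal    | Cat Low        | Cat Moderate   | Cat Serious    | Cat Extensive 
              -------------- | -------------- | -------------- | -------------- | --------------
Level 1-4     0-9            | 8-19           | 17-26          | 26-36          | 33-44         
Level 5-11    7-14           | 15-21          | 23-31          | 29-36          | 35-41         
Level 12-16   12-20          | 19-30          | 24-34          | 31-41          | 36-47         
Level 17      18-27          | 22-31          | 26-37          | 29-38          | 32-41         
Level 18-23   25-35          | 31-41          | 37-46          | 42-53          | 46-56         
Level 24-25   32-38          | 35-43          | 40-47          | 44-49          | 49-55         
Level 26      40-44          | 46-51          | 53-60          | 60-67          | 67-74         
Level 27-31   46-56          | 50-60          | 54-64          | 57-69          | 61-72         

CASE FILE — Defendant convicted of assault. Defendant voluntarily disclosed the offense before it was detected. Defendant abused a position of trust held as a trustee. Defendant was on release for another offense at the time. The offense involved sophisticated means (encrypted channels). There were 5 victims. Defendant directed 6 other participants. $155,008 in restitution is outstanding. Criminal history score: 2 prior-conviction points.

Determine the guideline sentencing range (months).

Base offense level for assault: 5.
A1 applies (level before this adjustment is 5 < 14, so +1): 5 + 1 = 6.
A3 does not apply.
A4 applies (level before this adjustment is 6 < 15, so +1): 6 + 1 = 7.
A5 applies: 7 + 2 = 9.
A6 applies: 9 + 2 = 11.
A7 applies: 11 − 1 = 10.
A8 applies: 10 + 2 = 12.
Final offense level: 12.
Criminal history: 2 prior points → Category Low (2).
Level 12 falls in the 12-16 band.
Grid: Level 12-16 × Category Low = 19-30 months.

19-30 months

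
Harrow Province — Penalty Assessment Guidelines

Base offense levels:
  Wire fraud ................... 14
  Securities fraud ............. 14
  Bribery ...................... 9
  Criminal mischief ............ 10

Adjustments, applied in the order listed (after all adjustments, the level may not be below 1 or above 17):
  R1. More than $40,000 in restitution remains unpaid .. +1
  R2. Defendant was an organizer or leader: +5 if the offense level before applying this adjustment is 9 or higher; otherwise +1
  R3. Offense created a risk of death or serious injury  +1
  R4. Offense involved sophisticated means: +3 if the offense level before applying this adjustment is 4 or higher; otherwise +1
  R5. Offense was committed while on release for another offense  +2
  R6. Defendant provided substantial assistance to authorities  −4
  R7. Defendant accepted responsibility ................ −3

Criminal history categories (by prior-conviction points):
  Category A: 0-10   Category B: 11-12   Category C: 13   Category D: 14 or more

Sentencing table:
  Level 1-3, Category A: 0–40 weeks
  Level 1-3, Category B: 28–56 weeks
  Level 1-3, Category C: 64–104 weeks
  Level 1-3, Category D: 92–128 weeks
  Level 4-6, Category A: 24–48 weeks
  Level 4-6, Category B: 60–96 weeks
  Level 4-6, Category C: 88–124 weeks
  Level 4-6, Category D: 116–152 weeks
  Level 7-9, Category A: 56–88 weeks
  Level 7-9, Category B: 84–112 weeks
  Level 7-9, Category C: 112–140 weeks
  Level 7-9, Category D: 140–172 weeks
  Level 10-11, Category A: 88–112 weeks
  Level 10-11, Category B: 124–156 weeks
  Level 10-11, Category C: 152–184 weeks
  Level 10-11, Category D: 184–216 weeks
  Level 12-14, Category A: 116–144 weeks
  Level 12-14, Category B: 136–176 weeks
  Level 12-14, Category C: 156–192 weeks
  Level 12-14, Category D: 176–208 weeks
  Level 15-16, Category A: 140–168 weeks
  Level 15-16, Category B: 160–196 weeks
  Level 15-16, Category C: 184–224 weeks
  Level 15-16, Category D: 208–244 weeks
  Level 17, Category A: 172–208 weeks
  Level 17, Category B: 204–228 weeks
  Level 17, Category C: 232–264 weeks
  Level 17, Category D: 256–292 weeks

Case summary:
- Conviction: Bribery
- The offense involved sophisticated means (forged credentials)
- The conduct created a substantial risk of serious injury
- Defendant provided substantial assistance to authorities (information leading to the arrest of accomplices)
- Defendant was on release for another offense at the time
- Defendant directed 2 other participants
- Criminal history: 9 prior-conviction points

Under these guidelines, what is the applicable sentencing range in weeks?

Base offense level for bribery: 9.
R1 does not apply.
R2 applies (level before this adjustment is 9 ≥ 9, so +5): 9 + 5 = 14.
R3 applies: 14 + 1 = 15.
R4 applies (level before this adjustment is 15 ≥ 4, so +3): 15 + 3 = 18.
R5 applies: 18 + 2 = 20.
R6 applies: 20 − 4 = 16.
Final offense level: 16.
Criminal history: 9 prior points → Category A (0-10).
Level 16 falls in the 15-16 band.
Grid: Level 15-16 × Category A = 140-168 weeks.

140-168 weeks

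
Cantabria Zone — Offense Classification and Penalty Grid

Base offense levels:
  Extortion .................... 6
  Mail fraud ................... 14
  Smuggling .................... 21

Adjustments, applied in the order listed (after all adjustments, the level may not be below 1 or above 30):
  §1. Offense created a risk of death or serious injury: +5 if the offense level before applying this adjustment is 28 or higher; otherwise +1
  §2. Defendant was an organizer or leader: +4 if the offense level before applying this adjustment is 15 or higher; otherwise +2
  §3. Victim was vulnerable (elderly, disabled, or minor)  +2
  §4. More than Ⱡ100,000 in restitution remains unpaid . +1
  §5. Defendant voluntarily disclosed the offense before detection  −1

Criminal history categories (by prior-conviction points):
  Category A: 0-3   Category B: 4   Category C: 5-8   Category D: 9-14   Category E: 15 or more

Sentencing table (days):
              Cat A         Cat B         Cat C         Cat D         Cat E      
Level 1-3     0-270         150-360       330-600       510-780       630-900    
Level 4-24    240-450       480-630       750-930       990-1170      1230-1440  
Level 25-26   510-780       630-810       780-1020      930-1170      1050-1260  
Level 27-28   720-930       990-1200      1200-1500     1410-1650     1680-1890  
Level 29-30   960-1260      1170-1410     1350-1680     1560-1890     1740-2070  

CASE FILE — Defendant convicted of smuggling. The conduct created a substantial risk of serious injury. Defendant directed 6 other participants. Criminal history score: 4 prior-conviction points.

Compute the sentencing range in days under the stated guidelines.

Base offense level for smuggling: 21.
§1 applies (level before this adjustment is 21 < 28, so +1): 21 + 1 = 22.
§2 applies (level before this adjustment is 22 ≥ 15, so +4): 22 + 4 = 26.
§3 does not apply.
§4 does not apply.
Final offense level: 26.
Criminal history: 4 prior points → Category B (4).
Level 26 falls in the 25-26 band.
Grid: Level 25-26 × Category B = 630-810 days.

630-810 days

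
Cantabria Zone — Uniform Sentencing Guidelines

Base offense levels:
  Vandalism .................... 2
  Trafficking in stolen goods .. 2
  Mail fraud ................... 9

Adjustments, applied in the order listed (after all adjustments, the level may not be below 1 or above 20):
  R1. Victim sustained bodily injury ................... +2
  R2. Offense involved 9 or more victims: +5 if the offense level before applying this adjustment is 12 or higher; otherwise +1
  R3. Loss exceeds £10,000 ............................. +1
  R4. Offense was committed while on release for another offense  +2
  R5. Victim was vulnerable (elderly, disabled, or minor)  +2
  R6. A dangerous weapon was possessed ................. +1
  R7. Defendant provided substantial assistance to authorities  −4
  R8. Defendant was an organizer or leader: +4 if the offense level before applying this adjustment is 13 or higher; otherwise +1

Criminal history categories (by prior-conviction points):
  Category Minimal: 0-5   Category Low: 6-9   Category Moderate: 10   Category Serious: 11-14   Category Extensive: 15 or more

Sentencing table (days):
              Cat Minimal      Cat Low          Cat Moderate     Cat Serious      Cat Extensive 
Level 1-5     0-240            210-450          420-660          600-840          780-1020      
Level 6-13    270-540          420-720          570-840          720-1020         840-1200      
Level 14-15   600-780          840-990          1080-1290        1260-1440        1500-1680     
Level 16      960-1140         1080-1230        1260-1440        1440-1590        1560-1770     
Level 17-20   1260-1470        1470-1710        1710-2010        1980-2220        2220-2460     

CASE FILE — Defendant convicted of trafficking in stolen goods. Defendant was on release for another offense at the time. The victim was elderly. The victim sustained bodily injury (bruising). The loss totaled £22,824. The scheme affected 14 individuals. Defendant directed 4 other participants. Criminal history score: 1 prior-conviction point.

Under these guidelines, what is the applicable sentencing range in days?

270-540 days

Base offense level for trafficking in stolen goods: 2.
R1 applies: 2 + 2 = 4.
R2 applies (level before this adjustment is 4 < 12, so +1): 4 + 1 = 5.
R3 applies: 5 + 1 = 6.
R4 applies: 6 + 2 = 8.
R5 applies: 8 + 2 = 10.
R6 does not apply.
R8 applies (level before this adjustment is 10 < 13, so +1): 10 + 1 = 11.
Final offense level: 11.
Criminal history: 1 prior point → Category Minimal (0-5).
Level 11 falls in the 6-13 band.
Grid: Level 6-13 × Category Minimal = 270-540 days.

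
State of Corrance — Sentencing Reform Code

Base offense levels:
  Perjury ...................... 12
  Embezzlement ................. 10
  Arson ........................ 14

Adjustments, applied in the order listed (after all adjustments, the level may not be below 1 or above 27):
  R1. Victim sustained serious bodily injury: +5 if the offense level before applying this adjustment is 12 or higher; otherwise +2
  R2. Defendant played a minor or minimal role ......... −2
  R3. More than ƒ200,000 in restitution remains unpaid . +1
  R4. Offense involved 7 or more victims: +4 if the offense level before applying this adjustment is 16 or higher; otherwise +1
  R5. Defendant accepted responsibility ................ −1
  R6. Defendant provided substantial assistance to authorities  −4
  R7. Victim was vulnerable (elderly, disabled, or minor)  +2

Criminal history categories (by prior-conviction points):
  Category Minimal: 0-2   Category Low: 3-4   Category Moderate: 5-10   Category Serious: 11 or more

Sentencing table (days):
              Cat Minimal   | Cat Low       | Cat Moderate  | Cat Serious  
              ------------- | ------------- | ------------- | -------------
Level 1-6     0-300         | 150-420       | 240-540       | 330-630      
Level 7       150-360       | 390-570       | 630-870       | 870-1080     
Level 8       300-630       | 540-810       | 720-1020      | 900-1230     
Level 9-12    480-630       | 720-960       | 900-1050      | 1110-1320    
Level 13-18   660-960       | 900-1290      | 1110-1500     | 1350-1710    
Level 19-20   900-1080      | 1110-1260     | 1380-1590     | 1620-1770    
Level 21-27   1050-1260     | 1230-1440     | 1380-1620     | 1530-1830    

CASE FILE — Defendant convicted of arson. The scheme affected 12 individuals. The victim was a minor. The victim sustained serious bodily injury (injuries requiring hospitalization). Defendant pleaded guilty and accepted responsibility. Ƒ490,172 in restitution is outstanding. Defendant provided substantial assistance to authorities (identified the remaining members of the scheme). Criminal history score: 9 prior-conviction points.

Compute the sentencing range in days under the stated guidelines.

Base offense level for arson: 14.
R1 applies (level before this adjustment is 14 ≥ 12, so +5): 14 + 5 = 19.
R3 applies: 19 + 1 = 20.
R4 applies (level before this adjustment is 20 ≥ 16, so +4): 20 + 4 = 24.
R5 applies: 24 − 1 = 23.
R6 applies: 23 − 4 = 19.
R7 applies: 19 + 2 = 21.
Final offense level: 21.
Criminal history: 9 prior points → Category Moderate (5-10).
Level 21 falls in the 21-27 band.
Grid: Level 21-27 × Category Moderate = 1380-1620 days.

1380-1620 days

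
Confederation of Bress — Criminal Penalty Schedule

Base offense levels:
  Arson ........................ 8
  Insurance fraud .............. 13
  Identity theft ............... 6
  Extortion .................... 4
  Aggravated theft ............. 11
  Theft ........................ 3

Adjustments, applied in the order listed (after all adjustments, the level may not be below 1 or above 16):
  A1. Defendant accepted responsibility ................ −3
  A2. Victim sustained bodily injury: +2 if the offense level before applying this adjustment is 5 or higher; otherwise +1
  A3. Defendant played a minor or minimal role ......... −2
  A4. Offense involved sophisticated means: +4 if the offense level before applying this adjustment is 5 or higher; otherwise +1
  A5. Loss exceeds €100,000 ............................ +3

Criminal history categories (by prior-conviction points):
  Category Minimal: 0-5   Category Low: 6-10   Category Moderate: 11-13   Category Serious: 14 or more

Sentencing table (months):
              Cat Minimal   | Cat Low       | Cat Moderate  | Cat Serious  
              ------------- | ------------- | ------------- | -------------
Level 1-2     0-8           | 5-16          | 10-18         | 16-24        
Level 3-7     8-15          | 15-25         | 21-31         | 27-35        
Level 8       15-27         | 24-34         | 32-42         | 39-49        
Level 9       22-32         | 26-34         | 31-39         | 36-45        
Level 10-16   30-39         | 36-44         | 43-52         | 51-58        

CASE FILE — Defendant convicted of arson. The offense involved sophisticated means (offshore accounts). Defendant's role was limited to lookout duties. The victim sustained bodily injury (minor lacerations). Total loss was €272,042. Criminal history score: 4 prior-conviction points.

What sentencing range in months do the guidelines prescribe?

Base offense level for arson: 8.
A2 applies (level before this adjustment is 8 ≥ 5, so +2): 8 + 2 = 10.
A3 applies: 10 − 2 = 8.
A4 applies (level before this adjustment is 8 ≥ 5, so +4): 8 + 4 = 12.
A5 applies: 12 + 3 = 15.
Final offense level: 15.
Criminal history: 4 prior points → Category Minimal (0-5).
Level 15 falls in the 10-16 band.
Grid: Level 10-16 × Category Minimal = 30-39 months.

30-39 months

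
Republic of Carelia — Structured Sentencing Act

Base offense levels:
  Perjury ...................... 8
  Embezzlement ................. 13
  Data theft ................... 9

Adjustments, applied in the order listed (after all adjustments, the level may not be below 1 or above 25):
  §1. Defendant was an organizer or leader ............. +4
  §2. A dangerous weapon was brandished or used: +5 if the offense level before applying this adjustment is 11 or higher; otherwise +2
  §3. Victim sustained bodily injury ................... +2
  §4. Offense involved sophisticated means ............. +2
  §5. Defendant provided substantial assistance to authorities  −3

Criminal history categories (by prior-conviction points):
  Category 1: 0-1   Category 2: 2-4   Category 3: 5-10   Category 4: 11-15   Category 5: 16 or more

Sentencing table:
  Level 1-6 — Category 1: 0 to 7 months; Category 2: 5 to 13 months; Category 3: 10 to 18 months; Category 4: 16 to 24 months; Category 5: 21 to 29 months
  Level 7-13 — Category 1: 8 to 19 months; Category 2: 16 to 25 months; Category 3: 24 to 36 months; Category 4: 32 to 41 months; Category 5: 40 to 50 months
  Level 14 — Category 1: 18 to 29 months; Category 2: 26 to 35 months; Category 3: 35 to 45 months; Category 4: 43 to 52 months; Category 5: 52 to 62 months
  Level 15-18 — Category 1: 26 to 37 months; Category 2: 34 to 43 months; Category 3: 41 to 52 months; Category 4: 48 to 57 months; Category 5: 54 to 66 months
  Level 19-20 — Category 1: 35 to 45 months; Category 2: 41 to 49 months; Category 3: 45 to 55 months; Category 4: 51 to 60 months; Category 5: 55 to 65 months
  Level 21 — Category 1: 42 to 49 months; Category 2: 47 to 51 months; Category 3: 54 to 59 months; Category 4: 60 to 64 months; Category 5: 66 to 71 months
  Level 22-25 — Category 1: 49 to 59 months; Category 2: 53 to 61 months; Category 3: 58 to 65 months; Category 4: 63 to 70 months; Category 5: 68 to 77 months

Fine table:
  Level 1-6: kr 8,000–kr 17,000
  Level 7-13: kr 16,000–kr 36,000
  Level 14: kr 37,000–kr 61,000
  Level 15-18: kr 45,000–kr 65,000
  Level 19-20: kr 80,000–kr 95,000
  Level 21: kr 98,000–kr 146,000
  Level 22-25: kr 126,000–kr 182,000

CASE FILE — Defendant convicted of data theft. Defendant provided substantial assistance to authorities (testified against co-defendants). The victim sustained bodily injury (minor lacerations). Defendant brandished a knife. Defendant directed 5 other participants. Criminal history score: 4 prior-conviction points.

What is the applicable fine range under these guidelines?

kr 45,000–kr 65,000

Base offense level for data theft: 9.
§1 applies: 9 + 4 = 13.
§2 applies (level before this adjustment is 13 ≥ 11, so +5): 13 + 5 = 18.
§3 applies: 18 + 2 = 20.
§5 applies: 20 − 3 = 17.
Final offense level: 17.
Level 17 falls in the 15-18 band.
Fine table: Level 15-18 → kr 45,000–kr 65,000.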